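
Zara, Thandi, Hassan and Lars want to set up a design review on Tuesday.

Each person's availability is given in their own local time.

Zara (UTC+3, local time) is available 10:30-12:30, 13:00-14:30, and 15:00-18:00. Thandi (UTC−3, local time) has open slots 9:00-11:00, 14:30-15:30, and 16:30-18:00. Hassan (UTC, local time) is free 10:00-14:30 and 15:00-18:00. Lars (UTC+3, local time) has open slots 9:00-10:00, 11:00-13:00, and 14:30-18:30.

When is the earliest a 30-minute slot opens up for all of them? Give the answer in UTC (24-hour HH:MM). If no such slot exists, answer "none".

Zara → UTC: 07:30–09:30, 10:00–11:30, 12:00–15:00.
Thandi → UTC: 12:00–14:00, 17:30–18:30, 19:30–21:00.
Hassan → UTC: 10:00–14:30, 15:00–18:00.
Lars → UTC: 06:00–07:00, 08:00–10:00, 11:30–15:30.
Zara ∩ Thandi: 12:00–14:00.
Zara ∩ Thandi ∩ Hassan: 12:00–14:00.
Zara ∩ Thandi ∩ Hassan ∩ Lars: 12:00–14:00.
Windows ≥ 30 min: 12:00–14:00.
Earliest such window starts at 12:00.

12:00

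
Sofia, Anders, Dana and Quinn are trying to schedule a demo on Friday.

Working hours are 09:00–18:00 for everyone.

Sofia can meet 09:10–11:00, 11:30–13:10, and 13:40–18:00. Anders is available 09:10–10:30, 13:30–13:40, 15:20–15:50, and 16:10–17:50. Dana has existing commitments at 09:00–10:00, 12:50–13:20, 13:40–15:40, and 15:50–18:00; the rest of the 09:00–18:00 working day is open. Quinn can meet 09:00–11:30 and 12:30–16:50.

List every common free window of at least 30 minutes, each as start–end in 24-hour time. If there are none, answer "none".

Dana free within 09:00–18:00: 10:00–12:50, 13:20–13:40, 15:40–15:50.
Sofia ∩ Anders: 09:10–10:30, 15:20–15:50, 16:10–17:50.
Sofia ∩ Anders ∩ Dana: 10:00–10:30, 15:40–15:50.
Sofia ∩ Anders ∩ Dana ∩ Quinn: 10:00–10:30, 15:40–15:50.
Windows ≥ 30 min: 10:00–10:30.

10:00–10:30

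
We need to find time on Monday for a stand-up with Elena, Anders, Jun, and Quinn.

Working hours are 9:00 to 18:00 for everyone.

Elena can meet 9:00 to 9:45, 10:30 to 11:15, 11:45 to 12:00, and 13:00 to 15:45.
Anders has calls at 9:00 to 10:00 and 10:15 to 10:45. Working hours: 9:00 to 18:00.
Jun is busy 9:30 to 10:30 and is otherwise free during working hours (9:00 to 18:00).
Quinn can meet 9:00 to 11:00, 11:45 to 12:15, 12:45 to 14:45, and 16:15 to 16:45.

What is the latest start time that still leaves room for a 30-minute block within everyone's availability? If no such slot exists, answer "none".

Anders free within 09:00–18:00: 10:00–10:15, 10:45–18:00.
Jun free within 09:00–18:00: 09:00–09:30, 10:30–18:00.
Elena ∩ Anders: 10:45–11:15, 11:45–12:00, 13:00–15:45.
Elena ∩ Anders ∩ Jun: 10:45–11:15, 11:45–12:00, 13:00–15:45.
Elena ∩ Anders ∩ Jun ∩ Quinn: 10:45–11:00, 11:45–12:00, 13:00–14:45.
Windows ≥ 30 min: 13:00–14:45.
Latest start in the last window 13:00–14:45 is 14:45 − 30 min = 14:15.

14:15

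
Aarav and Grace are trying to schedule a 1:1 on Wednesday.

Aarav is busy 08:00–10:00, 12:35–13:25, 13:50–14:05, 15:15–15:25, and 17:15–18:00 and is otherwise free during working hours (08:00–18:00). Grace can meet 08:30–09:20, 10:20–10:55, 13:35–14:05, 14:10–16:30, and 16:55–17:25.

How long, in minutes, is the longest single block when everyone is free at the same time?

65 minutes

Aarav free within 08:00–18:00: 10:00–12:35, 13:25–13:50, 14:05–15:15, 15:25–17:15.
Aarav ∩ Grace: 10:20–10:55, 13:35–13:50, 14:10–15:15, 15:25–16:30, 16:55–17:15.
Common window lengths: 35, 15, 65, 65, 20 min; longest is 65.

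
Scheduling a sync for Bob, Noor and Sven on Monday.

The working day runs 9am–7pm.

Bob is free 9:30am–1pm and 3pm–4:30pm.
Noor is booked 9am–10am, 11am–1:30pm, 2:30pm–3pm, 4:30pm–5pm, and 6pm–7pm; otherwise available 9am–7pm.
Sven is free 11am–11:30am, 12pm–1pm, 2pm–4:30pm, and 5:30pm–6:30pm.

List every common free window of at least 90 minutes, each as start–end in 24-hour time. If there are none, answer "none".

Noor free within 09:00–19:00: 10:00–11:00, 13:30–14:30, 15:00–16:30, 17:00–18:00.
Bob ∩ Noor: 10:00–11:00, 15:00–16:30.
Bob ∩ Noor ∩ Sven: 15:00–16:30.
Windows ≥ 90 min: 15:00–16:30.

15:00–16:30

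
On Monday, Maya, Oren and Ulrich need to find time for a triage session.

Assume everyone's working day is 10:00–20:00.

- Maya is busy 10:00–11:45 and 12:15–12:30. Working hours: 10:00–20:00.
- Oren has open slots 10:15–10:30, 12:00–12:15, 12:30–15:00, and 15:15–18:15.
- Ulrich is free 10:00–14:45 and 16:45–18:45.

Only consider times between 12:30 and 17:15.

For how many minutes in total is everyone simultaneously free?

Maya free within 10:00–20:00: 11:45–12:15, 12:30–20:00.
Maya ∩ Oren: 12:00–12:15, 12:30–15:00, 15:15–18:15.
Maya ∩ Oren ∩ Ulrich: 12:00–12:15, 12:30–14:45, 16:45–18:15.
Restricted to 12:30–17:15: 12:30–14:45, 16:45–17:15.
Total common minutes: 135 + 30 = 165.

165 minutes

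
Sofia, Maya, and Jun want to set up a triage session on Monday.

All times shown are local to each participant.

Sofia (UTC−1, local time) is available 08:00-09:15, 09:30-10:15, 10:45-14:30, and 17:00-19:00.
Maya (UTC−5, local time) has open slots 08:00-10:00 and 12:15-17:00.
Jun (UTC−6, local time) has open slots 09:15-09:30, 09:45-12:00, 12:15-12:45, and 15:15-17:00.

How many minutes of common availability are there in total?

30 minutes

Sofia → UTC: 09:00–10:15, 10:30–11:15, 11:45–15:30, 18:00–20:00.
Maya → UTC: 13:00–15:00, 17:15–22:00.
Jun → UTC: 15:15–15:30, 15:45–18:00, 18:15–18:45, 21:15–23:00.
Sofia ∩ Maya: 13:00–15:00, 18:00–20:00.
Sofia ∩ Maya ∩ Jun: 18:15–18:45.
Total common minutes: 30.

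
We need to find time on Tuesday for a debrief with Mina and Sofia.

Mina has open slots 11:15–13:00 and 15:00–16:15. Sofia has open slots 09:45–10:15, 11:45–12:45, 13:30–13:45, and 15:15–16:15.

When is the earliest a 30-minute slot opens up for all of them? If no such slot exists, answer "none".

Mina ∩ Sofia: 11:45–12:45, 15:15–16:15.
Windows ≥ 30 min: 11:45–12:45, 15:15–16:15.
Earliest such window starts at 11:45.

11:45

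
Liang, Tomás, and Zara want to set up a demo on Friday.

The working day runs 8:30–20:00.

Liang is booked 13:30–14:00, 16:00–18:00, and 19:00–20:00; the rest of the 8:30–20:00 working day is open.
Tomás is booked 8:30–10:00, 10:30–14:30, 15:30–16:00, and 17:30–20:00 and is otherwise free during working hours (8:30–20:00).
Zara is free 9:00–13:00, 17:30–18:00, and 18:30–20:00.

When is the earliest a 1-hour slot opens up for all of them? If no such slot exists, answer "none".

none

Liang free within 08:30–20:00: 08:30–13:30, 14:00–16:00, 18:00–19:00.
Tomás free within 08:30–20:00: 10:00–10:30, 14:30–15:30, 16:00–17:30.
Liang ∩ Tomás: 10:00–10:30, 14:30–15:30.
Liang ∩ Tomás ∩ Zara: 10:00–10:30.
Windows ≥ 60 min: (none).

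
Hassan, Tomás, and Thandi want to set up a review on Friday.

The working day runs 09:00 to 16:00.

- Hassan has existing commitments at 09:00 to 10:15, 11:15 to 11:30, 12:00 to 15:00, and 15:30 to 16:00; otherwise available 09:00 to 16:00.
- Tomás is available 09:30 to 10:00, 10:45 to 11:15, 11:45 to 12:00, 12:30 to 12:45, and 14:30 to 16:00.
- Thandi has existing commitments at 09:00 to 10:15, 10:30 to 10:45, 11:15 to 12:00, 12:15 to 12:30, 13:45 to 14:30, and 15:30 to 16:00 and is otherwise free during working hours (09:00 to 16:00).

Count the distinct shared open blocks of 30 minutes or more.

2

Hassan free within 09:00–16:00: 10:15–11:15, 11:30–12:00, 15:00–15:30.
Thandi free within 09:00–16:00: 10:15–10:30, 10:45–11:15, 12:00–12:15, 12:30–13:45, 14:30–15:30.
Hassan ∩ Tomás: 10:45–11:15, 11:45–12:00, 15:00–15:30.
Hassan ∩ Tomás ∩ Thandi: 10:45–11:15, 15:00–15:30.
Windows ≥ 30 min: 10:45–11:15, 15:00–15:30.
That's 2 windows.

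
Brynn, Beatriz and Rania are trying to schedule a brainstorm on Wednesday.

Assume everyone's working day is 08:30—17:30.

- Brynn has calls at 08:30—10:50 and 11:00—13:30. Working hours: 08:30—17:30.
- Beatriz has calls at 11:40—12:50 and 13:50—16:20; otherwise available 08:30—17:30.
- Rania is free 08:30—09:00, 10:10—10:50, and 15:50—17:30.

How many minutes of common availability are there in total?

Brynn free within 08:30–17:30: 10:50–11:00, 13:30–17:30.
Beatriz free within 08:30–17:30: 08:30–11:40, 12:50–13:50, 16:20–17:30.
Brynn ∩ Beatriz: 10:50–11:00, 13:30–13:50, 16:20–17:30.
Brynn ∩ Beatriz ∩ Rania: 16:20–17:30.
Total common minutes: 70.

70 minutes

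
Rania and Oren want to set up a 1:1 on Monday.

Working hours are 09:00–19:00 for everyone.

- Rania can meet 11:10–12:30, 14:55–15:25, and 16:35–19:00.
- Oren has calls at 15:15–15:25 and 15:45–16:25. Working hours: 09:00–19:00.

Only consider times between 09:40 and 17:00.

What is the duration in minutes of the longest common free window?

Oren free within 09:00–19:00: 09:00–15:15, 15:25–15:45, 16:25–19:00.
Rania ∩ Oren: 11:10–12:30, 14:55–15:15, 16:35–19:00.
Restricted to 09:40–17:00: 11:10–12:30, 14:55–15:15, 16:35–17:00.
Common window lengths: 80, 20, 25 min; longest is 80.

80 minutes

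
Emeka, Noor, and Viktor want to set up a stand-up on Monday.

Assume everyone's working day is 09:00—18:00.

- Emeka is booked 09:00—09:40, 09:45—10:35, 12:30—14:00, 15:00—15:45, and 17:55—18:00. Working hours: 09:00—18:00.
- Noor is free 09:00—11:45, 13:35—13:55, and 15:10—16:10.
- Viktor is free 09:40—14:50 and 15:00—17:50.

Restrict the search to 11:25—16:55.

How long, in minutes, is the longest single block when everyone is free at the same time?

25 minutes

Emeka free within 09:00–18:00: 09:40–09:45, 10:35–12:30, 14:00–15:00, 15:45–17:55.
Emeka ∩ Noor: 09:40–09:45, 10:35–11:45, 15:45–16:10.
Emeka ∩ Noor ∩ Viktor: 09:40–09:45, 10:35–11:45, 15:45–16:10.
Restricted to 11:25–16:55: 11:25–11:45, 15:45–16:10.
Common window lengths: 20, 25 min; longest is 25.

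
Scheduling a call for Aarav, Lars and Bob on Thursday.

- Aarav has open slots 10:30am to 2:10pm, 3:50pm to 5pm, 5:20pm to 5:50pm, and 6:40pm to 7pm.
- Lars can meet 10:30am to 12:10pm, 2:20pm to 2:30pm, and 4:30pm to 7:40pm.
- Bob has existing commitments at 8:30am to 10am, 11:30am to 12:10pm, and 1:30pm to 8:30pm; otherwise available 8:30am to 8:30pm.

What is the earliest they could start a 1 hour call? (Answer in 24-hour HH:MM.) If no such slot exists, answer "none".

10:30

Bob free within 08:30–20:30: 10:00–11:30, 12:10–13:30.
Aarav ∩ Lars: 10:30–12:10, 16:30–17:00, 17:20–17:50, 18:40–19:00.
Aarav ∩ Lars ∩ Bob: 10:30–11:30.
Windows ≥ 60 min: 10:30–11:30.
Earliest such window starts at 10:30.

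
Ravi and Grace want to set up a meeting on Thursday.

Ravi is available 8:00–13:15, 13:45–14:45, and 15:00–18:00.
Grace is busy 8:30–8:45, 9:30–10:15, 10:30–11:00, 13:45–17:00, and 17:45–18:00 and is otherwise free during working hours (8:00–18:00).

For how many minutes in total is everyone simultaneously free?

270 minutes

Grace free within 08:00–18:00: 08:00–08:30, 08:45–09:30, 10:15–10:30, 11:00–13:45, 17:00–17:45.
Ravi ∩ Grace: 08:00–08:30, 08:45–09:30, 10:15–10:30, 11:00–13:15, 17:00–17:45.
Total common minutes: 30 + 45 + 15 + 135 + 45 = 270.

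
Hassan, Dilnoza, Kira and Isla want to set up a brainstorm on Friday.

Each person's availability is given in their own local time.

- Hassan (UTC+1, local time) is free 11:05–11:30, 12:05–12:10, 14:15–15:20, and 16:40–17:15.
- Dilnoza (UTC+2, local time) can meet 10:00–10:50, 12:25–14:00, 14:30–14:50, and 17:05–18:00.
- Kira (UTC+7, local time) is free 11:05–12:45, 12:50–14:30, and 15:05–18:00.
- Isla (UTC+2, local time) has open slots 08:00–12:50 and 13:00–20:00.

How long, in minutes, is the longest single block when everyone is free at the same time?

5 minutes

Hassan → UTC: 10:05–10:30, 11:05–11:10, 13:15–14:20, 15:40–16:15.
Dilnoza → UTC: 08:00–08:50, 10:25–12:00, 12:30–12:50, 15:05–16:00.
Kira → UTC: 04:05–05:45, 05:50–07:30, 08:05–11:00.
Isla → UTC: 06:00–10:50, 11:00–18:00.
Hassan ∩ Dilnoza: 10:25–10:30, 11:05–11:10, 15:40–16:00.
Hassan ∩ Dilnoza ∩ Kira: 10:25–10:30.
Hassan ∩ Dilnoza ∩ Kira ∩ Isla: 10:25–10:30.
Single common window of 5 minutes.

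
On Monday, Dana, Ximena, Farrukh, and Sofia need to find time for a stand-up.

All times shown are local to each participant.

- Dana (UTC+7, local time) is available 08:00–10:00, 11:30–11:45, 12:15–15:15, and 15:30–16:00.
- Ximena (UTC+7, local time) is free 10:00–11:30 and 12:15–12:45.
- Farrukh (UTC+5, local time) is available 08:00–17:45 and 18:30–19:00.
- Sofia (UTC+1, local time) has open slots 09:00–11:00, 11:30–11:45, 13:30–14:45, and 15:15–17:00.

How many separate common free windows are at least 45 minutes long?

Dana → UTC: 01:00–03:00, 04:30–04:45, 05:15–08:15, 08:30–09:00.
Ximena → UTC: 03:00–04:30, 05:15–05:45.
Farrukh → UTC: 03:00–12:45, 13:30–14:00.
Sofia → UTC: 08:00–10:00, 10:30–10:45, 12:30–13:45, 14:15–16:00.
Dana ∩ Ximena: 05:15–05:45.
Dana ∩ Ximena ∩ Farrukh: 05:15–05:45.
Dana ∩ Ximena ∩ Farrukh ∩ Sofia: (none).
Windows ≥ 45 min: (none).
That's 0 windows.

0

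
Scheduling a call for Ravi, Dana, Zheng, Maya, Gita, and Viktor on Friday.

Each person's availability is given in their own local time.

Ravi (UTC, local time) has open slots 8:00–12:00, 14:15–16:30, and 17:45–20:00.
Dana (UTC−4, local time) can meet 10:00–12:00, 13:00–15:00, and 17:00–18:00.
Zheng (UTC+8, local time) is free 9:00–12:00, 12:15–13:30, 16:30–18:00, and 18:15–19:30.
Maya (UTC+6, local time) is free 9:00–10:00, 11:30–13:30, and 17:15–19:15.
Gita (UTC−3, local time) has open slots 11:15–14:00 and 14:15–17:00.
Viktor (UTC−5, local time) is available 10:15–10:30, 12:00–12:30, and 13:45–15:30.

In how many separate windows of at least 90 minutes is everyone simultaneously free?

Ravi → UTC: 08:00–12:00, 14:15–16:30, 17:45–20:00.
Dana → UTC: 14:00–16:00, 17:00–19:00, 21:00–22:00.
Zheng → UTC: 01:00–04:00, 04:15–05:30, 08:30–10:00, 10:15–11:30.
Maya → UTC: 03:00–04:00, 05:30–07:30, 11:15–13:15.
Gita → UTC: 14:15–17:00, 17:15–20:00.
Viktor → UTC: 15:15–15:30, 17:00–17:30, 18:45–20:30.
Ravi ∩ Dana: 14:15–16:00, 17:45–19:00.
Ravi ∩ Dana ∩ Zheng: (none).
Ravi ∩ Dana ∩ Zheng ∩ Maya: (none).
Ravi ∩ Dana ∩ Zheng ∩ Maya ∩ Gita: (none).
Ravi ∩ Dana ∩ Zheng ∩ Maya ∩ Gita ∩ Viktor: (none).
Windows ≥ 90 min: (none).
That's 0 windows.

0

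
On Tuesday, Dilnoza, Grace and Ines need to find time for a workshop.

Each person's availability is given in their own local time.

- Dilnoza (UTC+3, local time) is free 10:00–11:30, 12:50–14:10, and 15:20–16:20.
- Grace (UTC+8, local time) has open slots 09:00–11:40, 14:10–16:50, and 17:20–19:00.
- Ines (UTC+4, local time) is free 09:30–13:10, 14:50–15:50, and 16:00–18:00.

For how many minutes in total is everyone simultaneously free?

Dilnoza → UTC: 07:00–08:30, 09:50–11:10, 12:20–13:20.
Grace → UTC: 01:00–03:40, 06:10–08:50, 09:20–11:00.
Ines → UTC: 05:30–09:10, 10:50–11:50, 12:00–14:00.
Dilnoza ∩ Grace: 07:00–08:30, 09:50–11:00.
Dilnoza ∩ Grace ∩ Ines: 07:00–08:30, 10:50–11:00.
Total common minutes: 90 + 10 = 100.

100 minutes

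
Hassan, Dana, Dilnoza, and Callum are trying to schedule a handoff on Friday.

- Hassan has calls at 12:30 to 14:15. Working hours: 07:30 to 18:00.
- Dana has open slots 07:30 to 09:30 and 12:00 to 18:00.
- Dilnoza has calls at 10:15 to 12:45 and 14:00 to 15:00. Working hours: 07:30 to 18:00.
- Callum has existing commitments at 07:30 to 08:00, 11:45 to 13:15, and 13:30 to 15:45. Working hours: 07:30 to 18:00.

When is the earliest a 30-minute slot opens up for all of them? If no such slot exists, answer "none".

08:00

Hassan free within 07:30–18:00: 07:30–12:30, 14:15–18:00.
Dilnoza free within 07:30–18:00: 07:30–10:15, 12:45–14:00, 15:00–18:00.
Callum free within 07:30–18:00: 08:00–11:45, 13:15–13:30, 15:45–18:00.
Hassan ∩ Dana: 07:30–09:30, 12:00–12:30, 14:15–18:00.
Hassan ∩ Dana ∩ Dilnoza: 07:30–09:30, 15:00–18:00.
Hassan ∩ Dana ∩ Dilnoza ∩ Callum: 08:00–09:30, 15:45–18:00.
Windows ≥ 30 min: 08:00–09:30, 15:45–18:00.
Earliest such window starts at 08:00.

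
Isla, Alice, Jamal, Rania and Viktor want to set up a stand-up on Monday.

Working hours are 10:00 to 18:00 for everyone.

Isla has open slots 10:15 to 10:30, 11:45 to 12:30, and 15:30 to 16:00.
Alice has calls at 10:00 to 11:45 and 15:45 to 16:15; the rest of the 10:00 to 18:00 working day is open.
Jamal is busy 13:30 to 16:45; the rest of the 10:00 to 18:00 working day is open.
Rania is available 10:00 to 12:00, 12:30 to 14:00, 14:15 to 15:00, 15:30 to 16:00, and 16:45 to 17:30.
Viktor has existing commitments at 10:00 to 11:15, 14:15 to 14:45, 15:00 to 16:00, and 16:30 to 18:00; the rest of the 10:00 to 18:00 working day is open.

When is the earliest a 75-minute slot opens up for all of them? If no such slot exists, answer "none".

none

Alice free within 10:00–18:00: 11:45–15:45, 16:15–18:00.
Jamal free within 10:00–18:00: 10:00–13:30, 16:45–18:00.
Viktor free within 10:00–18:00: 11:15–14:15, 14:45–15:00, 16:00–16:30.
Isla ∩ Alice: 11:45–12:30, 15:30–15:45.
Isla ∩ Alice ∩ Jamal: 11:45–12:30.
Isla ∩ Alice ∩ Jamal ∩ Rania: 11:45–12:00.
Isla ∩ Alice ∩ Jamal ∩ Rania ∩ Viktor: 11:45–12:00.
Windows ≥ 75 min: (none).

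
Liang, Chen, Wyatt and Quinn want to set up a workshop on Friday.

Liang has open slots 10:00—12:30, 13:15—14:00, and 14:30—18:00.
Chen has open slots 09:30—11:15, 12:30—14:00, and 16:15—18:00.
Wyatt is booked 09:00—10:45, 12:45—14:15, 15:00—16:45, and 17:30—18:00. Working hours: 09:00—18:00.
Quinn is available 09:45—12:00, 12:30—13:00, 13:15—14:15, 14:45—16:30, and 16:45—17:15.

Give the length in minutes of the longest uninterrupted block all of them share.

Wyatt free within 09:00–18:00: 10:45–12:45, 14:15–15:00, 16:45–17:30.
Liang ∩ Chen: 10:00–11:15, 13:15–14:00, 16:15–18:00.
Liang ∩ Chen ∩ Wyatt: 10:45–11:15, 16:45–17:30.
Liang ∩ Chen ∩ Wyatt ∩ Quinn: 10:45–11:15, 16:45–17:15.
Common window lengths: 30, 30 min; longest is 30.

30 minutes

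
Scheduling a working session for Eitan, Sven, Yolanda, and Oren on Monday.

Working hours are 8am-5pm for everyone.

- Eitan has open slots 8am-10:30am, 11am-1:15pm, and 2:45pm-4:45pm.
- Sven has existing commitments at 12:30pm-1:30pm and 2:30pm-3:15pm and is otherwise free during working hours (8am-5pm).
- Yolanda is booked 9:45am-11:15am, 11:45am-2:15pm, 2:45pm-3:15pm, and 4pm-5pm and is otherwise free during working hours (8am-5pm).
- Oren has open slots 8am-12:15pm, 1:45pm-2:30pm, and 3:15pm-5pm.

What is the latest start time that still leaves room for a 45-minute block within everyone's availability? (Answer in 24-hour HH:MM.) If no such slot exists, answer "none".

Sven free within 08:00–17:00: 08:00–12:30, 13:30–14:30, 15:15–17:00.
Yolanda free within 08:00–17:00: 08:00–09:45, 11:15–11:45, 14:15–14:45, 15:15–16:00.
Eitan ∩ Sven: 08:00–10:30, 11:00–12:30, 15:15–16:45.
Eitan ∩ Sven ∩ Yolanda: 08:00–09:45, 11:15–11:45, 15:15–16:00.
Eitan ∩ Sven ∩ Yolanda ∩ Oren: 08:00–09:45, 11:15–11:45, 15:15–16:00.
Windows ≥ 45 min: 08:00–09:45, 15:15–16:00.
Latest start in the last window 15:15–16:00 is 16:00 − 45 min = 15:15.

15:15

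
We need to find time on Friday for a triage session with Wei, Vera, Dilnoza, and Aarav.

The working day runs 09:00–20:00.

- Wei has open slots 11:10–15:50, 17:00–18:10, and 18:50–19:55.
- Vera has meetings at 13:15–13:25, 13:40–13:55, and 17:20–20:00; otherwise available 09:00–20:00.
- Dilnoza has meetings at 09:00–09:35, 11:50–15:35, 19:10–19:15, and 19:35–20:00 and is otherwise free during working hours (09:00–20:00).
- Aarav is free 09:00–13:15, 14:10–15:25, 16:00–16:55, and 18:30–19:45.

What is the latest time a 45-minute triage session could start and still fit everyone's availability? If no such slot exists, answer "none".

none

Vera free within 09:00–20:00: 09:00–13:15, 13:25–13:40, 13:55–17:20.
Dilnoza free within 09:00–20:00: 09:35–11:50, 15:35–19:10, 19:15–19:35.
Wei ∩ Vera: 11:10–13:15, 13:25–13:40, 13:55–15:50, 17:00–17:20.
Wei ∩ Vera ∩ Dilnoza: 11:10–11:50, 15:35–15:50, 17:00–17:20.
Wei ∩ Vera ∩ Dilnoza ∩ Aarav: 11:10–11:50.
Windows ≥ 45 min: (none).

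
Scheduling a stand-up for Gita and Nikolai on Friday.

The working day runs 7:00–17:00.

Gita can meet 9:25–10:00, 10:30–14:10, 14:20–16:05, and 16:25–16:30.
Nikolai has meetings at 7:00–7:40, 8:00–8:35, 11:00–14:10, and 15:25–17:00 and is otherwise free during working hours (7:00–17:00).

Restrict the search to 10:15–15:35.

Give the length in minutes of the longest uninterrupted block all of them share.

Nikolai free within 07:00–17:00: 07:40–08:00, 08:35–11:00, 14:10–15:25.
Gita ∩ Nikolai: 09:25–10:00, 10:30–11:00, 14:20–15:25.
Restricted to 10:15–15:35: 10:30–11:00, 14:20–15:25.
Common window lengths: 30, 65 min; longest is 65.

65 minutes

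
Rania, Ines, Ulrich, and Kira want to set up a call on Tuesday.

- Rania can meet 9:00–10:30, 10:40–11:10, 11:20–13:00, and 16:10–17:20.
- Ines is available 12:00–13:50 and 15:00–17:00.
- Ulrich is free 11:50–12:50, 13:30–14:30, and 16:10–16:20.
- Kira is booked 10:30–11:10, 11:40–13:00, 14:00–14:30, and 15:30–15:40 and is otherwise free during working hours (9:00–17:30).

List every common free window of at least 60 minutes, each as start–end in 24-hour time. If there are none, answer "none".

none

Kira free within 09:00–17:30: 09:00–10:30, 11:10–11:40, 13:00–14:00, 14:30–15:30, 15:40–17:30.
Rania ∩ Ines: 12:00–13:00, 16:10–17:00.
Rania ∩ Ines ∩ Ulrich: 12:00–12:50, 16:10–16:20.
Rania ∩ Ines ∩ Ulrich ∩ Kira: 16:10–16:20.
Windows ≥ 60 min: (none).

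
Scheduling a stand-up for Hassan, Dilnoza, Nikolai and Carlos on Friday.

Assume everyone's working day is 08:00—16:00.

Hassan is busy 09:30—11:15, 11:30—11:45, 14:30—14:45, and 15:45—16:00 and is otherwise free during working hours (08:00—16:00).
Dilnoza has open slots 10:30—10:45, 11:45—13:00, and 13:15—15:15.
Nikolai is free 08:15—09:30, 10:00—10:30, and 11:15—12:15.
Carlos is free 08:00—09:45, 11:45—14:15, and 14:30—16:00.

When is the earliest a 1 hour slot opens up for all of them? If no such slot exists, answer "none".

Hassan free within 08:00–16:00: 08:00–09:30, 11:15–11:30, 11:45–14:30, 14:45–15:45.
Hassan ∩ Dilnoza: 11:45–13:00, 13:15–14:30, 14:45–15:15.
Hassan ∩ Dilnoza ∩ Nikolai: 11:45–12:15.
Hassan ∩ Dilnoza ∩ Nikolai ∩ Carlos: 11:45–12:15.
Windows ≥ 60 min: (none).

none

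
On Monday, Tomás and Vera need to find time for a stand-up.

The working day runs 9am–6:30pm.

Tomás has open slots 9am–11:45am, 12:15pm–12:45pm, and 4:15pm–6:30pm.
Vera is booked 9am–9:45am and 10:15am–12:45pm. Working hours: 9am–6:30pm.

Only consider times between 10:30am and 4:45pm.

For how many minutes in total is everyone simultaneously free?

30 minutes

Vera free within 09:00–18:30: 09:45–10:15, 12:45–18:30.
Tomás ∩ Vera: 09:45–10:15, 16:15–18:30.
Restricted to 10:30–16:45: 16:15–16:45.
Total common minutes: 30.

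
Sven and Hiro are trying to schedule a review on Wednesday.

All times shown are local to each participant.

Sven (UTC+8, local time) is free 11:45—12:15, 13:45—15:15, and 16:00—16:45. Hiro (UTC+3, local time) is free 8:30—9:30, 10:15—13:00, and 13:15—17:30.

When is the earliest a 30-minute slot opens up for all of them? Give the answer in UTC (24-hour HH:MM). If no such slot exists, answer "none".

05:45

Sven → UTC: 03:45–04:15, 05:45–07:15, 08:00–08:45.
Hiro → UTC: 05:30–06:30, 07:15–10:00, 10:15–14:30.
Sven ∩ Hiro: 05:45–06:30, 08:00–08:45.
Windows ≥ 30 min: 05:45–06:30, 08:00–08:45.
Earliest such window starts at 05:45.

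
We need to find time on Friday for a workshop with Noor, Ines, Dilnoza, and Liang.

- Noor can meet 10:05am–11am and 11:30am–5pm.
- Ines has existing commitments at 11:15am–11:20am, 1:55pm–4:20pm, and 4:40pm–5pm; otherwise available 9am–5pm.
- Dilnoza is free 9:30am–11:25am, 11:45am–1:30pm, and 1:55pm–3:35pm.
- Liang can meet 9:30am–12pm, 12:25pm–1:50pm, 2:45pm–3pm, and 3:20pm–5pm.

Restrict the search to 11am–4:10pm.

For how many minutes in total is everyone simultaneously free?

Ines free within 09:00–17:00: 09:00–11:15, 11:20–13:55, 16:20–16:40.
Noor ∩ Ines: 10:05–11:00, 11:30–13:55, 16:20–16:40.
Noor ∩ Ines ∩ Dilnoza: 10:05–11:00, 11:45–13:30.
Noor ∩ Ines ∩ Dilnoza ∩ Liang: 10:05–11:00, 11:45–12:00, 12:25–13:30.
Restricted to 11:00–16:10: 11:45–12:00, 12:25–13:30.
Total common minutes: 15 + 65 = 80.

80 minutes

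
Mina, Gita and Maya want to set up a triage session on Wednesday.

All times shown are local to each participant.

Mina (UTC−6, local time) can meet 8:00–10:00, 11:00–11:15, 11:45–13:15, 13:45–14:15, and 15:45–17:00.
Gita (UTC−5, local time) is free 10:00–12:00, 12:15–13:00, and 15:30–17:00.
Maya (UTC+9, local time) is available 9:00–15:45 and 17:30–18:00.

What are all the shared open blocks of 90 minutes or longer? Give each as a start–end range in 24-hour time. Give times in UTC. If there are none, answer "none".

none

Mina → UTC: 14:00–16:00, 17:00–17:15, 17:45–19:15, 19:45–20:15, 21:45–23:00.
Gita → UTC: 15:00–17:00, 17:15–18:00, 20:30–22:00.
Maya → UTC: 00:00–06:45, 08:30–09:00.
Mina ∩ Gita: 15:00–16:00, 17:45–18:00, 21:45–22:00.
Mina ∩ Gita ∩ Maya: (none).
Windows ≥ 90 min: (none).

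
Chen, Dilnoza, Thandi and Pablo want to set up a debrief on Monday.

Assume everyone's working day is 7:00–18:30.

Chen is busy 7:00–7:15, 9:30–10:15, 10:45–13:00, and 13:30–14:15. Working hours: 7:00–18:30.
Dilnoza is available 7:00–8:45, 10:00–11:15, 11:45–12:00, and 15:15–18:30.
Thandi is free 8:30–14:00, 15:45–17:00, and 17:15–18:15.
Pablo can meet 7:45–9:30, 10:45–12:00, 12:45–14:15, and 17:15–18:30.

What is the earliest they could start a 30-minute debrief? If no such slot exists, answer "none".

17:15

Chen free within 07:00–18:30: 07:15–09:30, 10:15–10:45, 13:00–13:30, 14:15–18:30.
Chen ∩ Dilnoza: 07:15–08:45, 10:15–10:45, 15:15–18:30.
Chen ∩ Dilnoza ∩ Thandi: 08:30–08:45, 10:15–10:45, 15:45–17:00, 17:15–18:15.
Chen ∩ Dilnoza ∩ Thandi ∩ Pablo: 08:30–08:45, 17:15–18:15.
Windows ≥ 30 min: 17:15–18:15.
Earliest such window starts at 17:15.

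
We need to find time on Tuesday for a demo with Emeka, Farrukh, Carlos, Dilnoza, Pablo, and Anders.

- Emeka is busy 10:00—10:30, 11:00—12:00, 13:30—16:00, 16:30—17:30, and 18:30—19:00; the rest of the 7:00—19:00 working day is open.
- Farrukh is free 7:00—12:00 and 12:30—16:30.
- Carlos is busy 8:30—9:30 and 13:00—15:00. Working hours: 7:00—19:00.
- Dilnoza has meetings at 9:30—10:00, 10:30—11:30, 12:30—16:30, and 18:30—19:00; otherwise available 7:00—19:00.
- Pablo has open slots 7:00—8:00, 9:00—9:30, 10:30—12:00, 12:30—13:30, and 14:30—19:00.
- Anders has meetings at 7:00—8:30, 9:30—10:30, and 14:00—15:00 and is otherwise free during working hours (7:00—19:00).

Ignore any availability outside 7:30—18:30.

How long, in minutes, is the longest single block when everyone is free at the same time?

0 minutes

Emeka free within 07:00–19:00: 07:00–10:00, 10:30–11:00, 12:00–13:30, 16:00–16:30, 17:30–18:30.
Carlos free within 07:00–19:00: 07:00–08:30, 09:30–13:00, 15:00–19:00.
Dilnoza free within 07:00–19:00: 07:00–09:30, 10:00–10:30, 11:30–12:30, 16:30–18:30.
Anders free within 07:00–19:00: 08:30–09:30, 10:30–14:00, 15:00–19:00.
Emeka ∩ Farrukh: 07:00–10:00, 10:30–11:00, 12:30–13:30, 16:00–16:30.
Emeka ∩ Farrukh ∩ Carlos: 07:00–08:30, 09:30–10:00, 10:30–11:00, 12:30–13:00, 16:00–16:30.
Emeka ∩ Farrukh ∩ Carlos ∩ Dilnoza: 07:00–08:30.
Emeka ∩ Farrukh ∩ Carlos ∩ Dilnoza ∩ Pablo: 07:00–08:00.
Emeka ∩ Farrukh ∩ Carlos ∩ Dilnoza ∩ Pablo ∩ Anders: (none).
Restricted to 07:30–18:30: (none).
No common window.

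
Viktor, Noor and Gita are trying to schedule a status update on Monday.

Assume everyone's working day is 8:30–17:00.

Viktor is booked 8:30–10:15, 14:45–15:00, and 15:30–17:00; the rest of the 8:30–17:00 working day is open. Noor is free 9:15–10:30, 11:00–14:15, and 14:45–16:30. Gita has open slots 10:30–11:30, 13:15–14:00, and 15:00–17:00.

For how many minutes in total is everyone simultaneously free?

Viktor free within 08:30–17:00: 10:15–14:45, 15:00–15:30.
Viktor ∩ Noor: 10:15–10:30, 11:00–14:15, 15:00–15:30.
Viktor ∩ Noor ∩ Gita: 11:00–11:30, 13:15–14:00, 15:00–15:30.
Total common minutes: 30 + 45 + 30 = 105.

105 minutes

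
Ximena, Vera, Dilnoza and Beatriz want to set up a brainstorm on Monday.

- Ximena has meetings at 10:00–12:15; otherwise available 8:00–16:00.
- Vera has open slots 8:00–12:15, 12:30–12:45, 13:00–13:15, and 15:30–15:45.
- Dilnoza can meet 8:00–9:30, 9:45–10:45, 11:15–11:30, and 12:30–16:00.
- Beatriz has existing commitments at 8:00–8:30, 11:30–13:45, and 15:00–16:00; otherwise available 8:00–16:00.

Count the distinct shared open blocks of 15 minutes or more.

2

Ximena free within 08:00–16:00: 08:00–10:00, 12:15–16:00.
Beatriz free within 08:00–16:00: 08:30–11:30, 13:45–15:00.
Ximena ∩ Vera: 08:00–10:00, 12:30–12:45, 13:00–13:15, 15:30–15:45.
Ximena ∩ Vera ∩ Dilnoza: 08:00–09:30, 09:45–10:00, 12:30–12:45, 13:00–13:15, 15:30–15:45.
Ximena ∩ Vera ∩ Dilnoza ∩ Beatriz: 08:30–09:30, 09:45–10:00.
Windows ≥ 15 min: 08:30–09:30, 09:45–10:00.
That's 2 windows.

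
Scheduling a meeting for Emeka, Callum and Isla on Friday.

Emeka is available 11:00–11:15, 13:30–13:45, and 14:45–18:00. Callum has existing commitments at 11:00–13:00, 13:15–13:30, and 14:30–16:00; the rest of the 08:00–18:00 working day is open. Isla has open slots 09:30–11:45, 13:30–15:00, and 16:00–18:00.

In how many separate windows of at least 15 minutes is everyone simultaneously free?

2

Callum free within 08:00–18:00: 08:00–11:00, 13:00–13:15, 13:30–14:30, 16:00–18:00.
Emeka ∩ Callum: 13:30–13:45, 16:00–18:00.
Emeka ∩ Callum ∩ Isla: 13:30–13:45, 16:00–18:00.
Windows ≥ 15 min: 13:30–13:45, 16:00–18:00.
That's 2 windows.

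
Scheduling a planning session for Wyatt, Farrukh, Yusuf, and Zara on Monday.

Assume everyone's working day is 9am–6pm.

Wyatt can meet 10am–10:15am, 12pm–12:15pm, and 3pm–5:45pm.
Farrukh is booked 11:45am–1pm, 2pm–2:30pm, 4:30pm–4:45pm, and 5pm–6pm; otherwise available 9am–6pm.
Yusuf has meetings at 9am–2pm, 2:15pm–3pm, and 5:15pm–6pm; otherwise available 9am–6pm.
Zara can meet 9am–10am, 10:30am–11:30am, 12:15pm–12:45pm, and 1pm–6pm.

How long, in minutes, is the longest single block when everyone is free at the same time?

Farrukh free within 09:00–18:00: 09:00–11:45, 13:00–14:00, 14:30–16:30, 16:45–17:00.
Yusuf free within 09:00–18:00: 14:00–14:15, 15:00–17:15.
Wyatt ∩ Farrukh: 10:00–10:15, 15:00–16:30, 16:45–17:00.
Wyatt ∩ Farrukh ∩ Yusuf: 15:00–16:30, 16:45–17:00.
Wyatt ∩ Farrukh ∩ Yusuf ∩ Zara: 15:00–16:30, 16:45–17:00.
Common window lengths: 90, 15 min; longest is 90.

90 minutes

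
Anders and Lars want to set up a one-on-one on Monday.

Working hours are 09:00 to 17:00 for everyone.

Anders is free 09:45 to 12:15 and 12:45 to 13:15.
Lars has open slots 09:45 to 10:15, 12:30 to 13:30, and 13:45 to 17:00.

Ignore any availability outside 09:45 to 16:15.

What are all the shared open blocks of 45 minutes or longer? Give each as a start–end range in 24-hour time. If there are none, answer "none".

Anders ∩ Lars: 09:45–10:15, 12:45–13:15.
Restricted to 09:45–16:15: 09:45–10:15, 12:45–13:15.
Windows ≥ 45 min: (none).

none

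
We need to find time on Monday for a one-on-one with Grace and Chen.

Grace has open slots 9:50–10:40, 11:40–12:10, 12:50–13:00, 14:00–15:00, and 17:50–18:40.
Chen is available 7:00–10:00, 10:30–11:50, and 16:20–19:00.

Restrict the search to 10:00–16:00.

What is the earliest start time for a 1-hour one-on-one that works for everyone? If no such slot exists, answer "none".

Grace ∩ Chen: 09:50–10:00, 10:30–10:40, 11:40–11:50, 17:50–18:40.
Restricted to 10:00–16:00: 10:30–10:40, 11:40–11:50.
Windows ≥ 60 min: (none).

none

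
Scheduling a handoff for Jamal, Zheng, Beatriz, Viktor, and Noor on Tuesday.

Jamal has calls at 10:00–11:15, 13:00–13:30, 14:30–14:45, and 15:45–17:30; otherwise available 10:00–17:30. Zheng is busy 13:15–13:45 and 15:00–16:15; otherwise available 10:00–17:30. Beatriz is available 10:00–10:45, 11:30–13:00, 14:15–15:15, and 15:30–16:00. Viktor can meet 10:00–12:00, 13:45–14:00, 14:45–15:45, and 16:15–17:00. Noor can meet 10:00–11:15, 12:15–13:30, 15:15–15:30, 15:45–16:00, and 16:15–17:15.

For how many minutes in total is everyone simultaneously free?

Jamal free within 10:00–17:30: 11:15–13:00, 13:30–14:30, 14:45–15:45.
Zheng free within 10:00–17:30: 10:00–13:15, 13:45–15:00, 16:15–17:30.
Jamal ∩ Zheng: 11:15–13:00, 13:45–14:30, 14:45–15:00.
Jamal ∩ Zheng ∩ Beatriz: 11:30–13:00, 14:15–14:30, 14:45–15:00.
Jamal ∩ Zheng ∩ Beatriz ∩ Viktor: 11:30–12:00, 14:45–15:00.
Jamal ∩ Zheng ∩ Beatriz ∩ Viktor ∩ Noor: (none).
Total common minutes: 0.

0 minutes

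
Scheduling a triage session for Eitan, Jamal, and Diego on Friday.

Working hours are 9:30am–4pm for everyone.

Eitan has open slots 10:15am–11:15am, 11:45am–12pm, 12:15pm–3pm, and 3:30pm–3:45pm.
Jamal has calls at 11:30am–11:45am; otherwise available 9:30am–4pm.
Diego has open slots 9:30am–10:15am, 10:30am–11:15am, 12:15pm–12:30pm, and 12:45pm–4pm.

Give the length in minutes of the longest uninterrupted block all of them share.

135 minutes

Jamal free within 09:30–16:00: 09:30–11:30, 11:45–16:00.
Eitan ∩ Jamal: 10:15–11:15, 11:45–12:00, 12:15–15:00, 15:30–15:45.
Eitan ∩ Jamal ∩ Diego: 10:30–11:15, 12:15–12:30, 12:45–15:00, 15:30–15:45.
Common window lengths: 45, 15, 135, 15 min; longest is 135.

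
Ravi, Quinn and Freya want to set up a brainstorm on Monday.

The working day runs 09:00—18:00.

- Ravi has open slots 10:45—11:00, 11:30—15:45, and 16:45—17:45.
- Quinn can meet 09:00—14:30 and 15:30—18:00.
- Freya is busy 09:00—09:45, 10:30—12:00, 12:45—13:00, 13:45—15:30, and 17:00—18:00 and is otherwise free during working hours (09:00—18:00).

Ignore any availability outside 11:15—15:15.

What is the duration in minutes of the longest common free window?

Freya free within 09:00–18:00: 09:45–10:30, 12:00–12:45, 13:00–13:45, 15:30–17:00.
Ravi ∩ Quinn: 10:45–11:00, 11:30–14:30, 15:30–15:45, 16:45–17:45.
Ravi ∩ Quinn ∩ Freya: 12:00–12:45, 13:00–13:45, 15:30–15:45, 16:45–17:00.
Restricted to 11:15–15:15: 12:00–12:45, 13:00–13:45.
Common window lengths: 45, 45 min; longest is 45.

45 minutes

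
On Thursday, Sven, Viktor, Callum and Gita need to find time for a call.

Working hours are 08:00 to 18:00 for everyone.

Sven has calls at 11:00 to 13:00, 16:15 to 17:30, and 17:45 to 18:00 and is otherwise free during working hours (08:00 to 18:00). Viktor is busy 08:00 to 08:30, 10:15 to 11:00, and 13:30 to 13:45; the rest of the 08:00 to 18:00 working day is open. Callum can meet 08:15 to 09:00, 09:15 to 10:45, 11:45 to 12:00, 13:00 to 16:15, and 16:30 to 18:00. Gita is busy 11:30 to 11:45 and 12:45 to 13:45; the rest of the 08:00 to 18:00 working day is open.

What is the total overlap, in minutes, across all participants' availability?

255 minutes

Sven free within 08:00–18:00: 08:00–11:00, 13:00–16:15, 17:30–17:45.
Viktor free within 08:00–18:00: 08:30–10:15, 11:00–13:30, 13:45–18:00.
Gita free within 08:00–18:00: 08:00–11:30, 11:45–12:45, 13:45–18:00.
Sven ∩ Viktor: 08:30–10:15, 13:00–13:30, 13:45–16:15, 17:30–17:45.
Sven ∩ Viktor ∩ Callum: 08:30–09:00, 09:15–10:15, 13:00–13:30, 13:45–16:15, 17:30–17:45.
Sven ∩ Viktor ∩ Callum ∩ Gita: 08:30–09:00, 09:15–10:15, 13:45–16:15, 17:30–17:45.
Total common minutes: 30 + 60 + 150 + 15 = 255.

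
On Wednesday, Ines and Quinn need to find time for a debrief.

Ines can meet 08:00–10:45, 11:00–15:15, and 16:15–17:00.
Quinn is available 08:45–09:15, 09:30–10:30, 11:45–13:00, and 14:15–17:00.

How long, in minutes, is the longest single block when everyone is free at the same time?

75 minutes

Ines ∩ Quinn: 08:45–09:15, 09:30–10:30, 11:45–13:00, 14:15–15:15, 16:15–17:00.
Common window lengths: 30, 60, 75, 60, 45 min; longest is 75.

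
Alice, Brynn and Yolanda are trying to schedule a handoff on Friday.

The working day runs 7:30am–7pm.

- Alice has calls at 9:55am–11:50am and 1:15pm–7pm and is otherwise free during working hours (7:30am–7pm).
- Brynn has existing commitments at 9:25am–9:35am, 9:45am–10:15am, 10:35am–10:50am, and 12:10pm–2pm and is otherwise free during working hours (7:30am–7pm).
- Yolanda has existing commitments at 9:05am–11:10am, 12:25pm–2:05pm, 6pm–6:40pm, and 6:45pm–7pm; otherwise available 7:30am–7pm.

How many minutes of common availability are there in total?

Alice free within 07:30–19:00: 07:30–09:55, 11:50–13:15.
Brynn free within 07:30–19:00: 07:30–09:25, 09:35–09:45, 10:15–10:35, 10:50–12:10, 14:00–19:00.
Yolanda free within 07:30–19:00: 07:30–09:05, 11:10–12:25, 14:05–18:00, 18:40–18:45.
Alice ∩ Brynn: 07:30–09:25, 09:35–09:45, 11:50–12:10.
Alice ∩ Brynn ∩ Yolanda: 07:30–09:05, 11:50–12:10.
Total common minutes: 95 + 20 = 115.

115 minutes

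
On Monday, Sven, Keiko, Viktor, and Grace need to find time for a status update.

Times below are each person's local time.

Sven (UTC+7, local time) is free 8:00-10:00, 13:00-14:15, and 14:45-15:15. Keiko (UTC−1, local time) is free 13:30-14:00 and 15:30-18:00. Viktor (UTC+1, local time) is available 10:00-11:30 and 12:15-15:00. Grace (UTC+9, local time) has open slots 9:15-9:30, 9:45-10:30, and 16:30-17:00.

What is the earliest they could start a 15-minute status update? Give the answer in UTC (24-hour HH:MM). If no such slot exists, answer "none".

none

Sven → UTC: 01:00–03:00, 06:00–07:15, 07:45–08:15.
Keiko → UTC: 14:30–15:00, 16:30–19:00.
Viktor → UTC: 09:00–10:30, 11:15–14:00.
Grace → UTC: 00:15–00:30, 00:45–01:30, 07:30–08:00.
Sven ∩ Keiko: (none).
Sven ∩ Keiko ∩ Viktor: (none).
Sven ∩ Keiko ∩ Viktor ∩ Grace: (none).
Windows ≥ 15 min: (none).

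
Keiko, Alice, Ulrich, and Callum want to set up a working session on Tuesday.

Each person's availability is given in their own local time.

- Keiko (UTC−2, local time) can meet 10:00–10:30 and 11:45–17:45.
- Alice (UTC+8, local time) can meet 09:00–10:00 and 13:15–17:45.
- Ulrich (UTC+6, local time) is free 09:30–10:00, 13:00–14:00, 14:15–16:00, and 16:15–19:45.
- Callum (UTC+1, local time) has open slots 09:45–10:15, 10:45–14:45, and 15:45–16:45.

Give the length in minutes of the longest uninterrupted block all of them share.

Keiko → UTC: 12:00–12:30, 13:45–19:45.
Alice → UTC: 01:00–02:00, 05:15–09:45.
Ulrich → UTC: 03:30–04:00, 07:00–08:00, 08:15–10:00, 10:15–13:45.
Callum → UTC: 08:45–09:15, 09:45–13:45, 14:45–15:45.
Keiko ∩ Alice: (none).
Keiko ∩ Alice ∩ Ulrich: (none).
Keiko ∩ Alice ∩ Ulrich ∩ Callum: (none).
No common window.

0 minutes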